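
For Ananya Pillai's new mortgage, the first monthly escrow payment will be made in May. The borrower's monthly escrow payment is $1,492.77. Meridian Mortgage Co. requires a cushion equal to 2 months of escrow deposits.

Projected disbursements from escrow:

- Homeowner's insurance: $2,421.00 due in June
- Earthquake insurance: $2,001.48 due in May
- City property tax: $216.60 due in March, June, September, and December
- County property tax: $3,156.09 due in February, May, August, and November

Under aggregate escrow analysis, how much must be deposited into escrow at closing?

Cushion = 2 × $1,492.77 = $2,985.54
Trial balance (start $0, +$1,492.77 each month, − disbursements):
  May: +$1,492.77 − $5,157.57 → -$3,664.80
  Jun: +$1,492.77 − $2,637.60 → -$4,809.63
  Jul: +$1,492.77 → -$3,316.86
  Aug: +$1,492.77 − $3,156.09 → -$4,980.18
  Sep: +$1,492.77 − $216.60 → -$3,704.01
  Oct: +$1,492.77 → -$2,211.24
  Nov: +$1,492.77 − $3,156.09 → -$3,874.56
  Dec: +$1,492.77 − $216.60 → -$2,598.39
  Jan: +$1,492.77 → -$1,105.62
  Feb: +$1,492.77 − $3,156.09 → -$2,768.94
  Mar: +$1,492.77 − $216.60 → -$1,492.77
  Apr: +$1,492.77 → $0.00
Lowest trial balance = -$4,980.18 (Aug)
Initial deposit = cushion − low point = $2,985.54 − (-$4,980.18) = $7,965.72

$7,965.72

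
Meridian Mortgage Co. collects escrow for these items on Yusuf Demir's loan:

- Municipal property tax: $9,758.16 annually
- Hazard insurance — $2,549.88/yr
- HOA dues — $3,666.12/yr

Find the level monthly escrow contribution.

Municipal property tax — $9,758.16/yr
Hazard insurance — $2,549.88/yr
HOA dues — $3,666.12/yr
Yearly total = $15,974.16
Monthly = $15,974.16 / 12 = $1,331.18

$1,331.18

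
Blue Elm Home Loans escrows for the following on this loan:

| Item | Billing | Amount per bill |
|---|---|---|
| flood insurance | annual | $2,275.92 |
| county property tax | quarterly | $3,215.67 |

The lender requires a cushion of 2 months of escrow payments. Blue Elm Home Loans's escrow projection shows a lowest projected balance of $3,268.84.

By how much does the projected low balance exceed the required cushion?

$745.74

Flood insurance: $2,275.92
County property tax: $3,215.67 × 4 = $12,862.68
Total per year = $2,275.92 + $12,862.68 = $15,138.60
Monthly = $15,138.60 ÷ 12 = $1,261.55
Required cushion = 2 × $1,261.55 = $2,523.10
Excess over cushion: $3,268.84 − $2,523.10 = $745.74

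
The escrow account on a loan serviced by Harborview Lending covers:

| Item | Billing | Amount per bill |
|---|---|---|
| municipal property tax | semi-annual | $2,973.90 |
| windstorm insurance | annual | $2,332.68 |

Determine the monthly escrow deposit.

Municipal property tax — $2,973.90 × 2 = $5,947.80 annually
Windstorm insurance — $2,332.68 annually
Total annual escrow = $5,947.80 + $2,332.68 = $8,280.48
Monthly = $8,280.48 / 12 = $690.04

$690.04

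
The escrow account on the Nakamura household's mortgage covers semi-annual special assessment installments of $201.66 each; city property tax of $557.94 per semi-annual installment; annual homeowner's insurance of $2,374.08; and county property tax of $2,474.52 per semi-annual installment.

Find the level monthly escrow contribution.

Special assessment = $201.66 × 2 = $403.32 per year
City property tax = $557.94 × 2 = $1,115.88 per year
Homeowner's insurance = $2,374.08 per year
County property tax = $2,474.52 × 2 = $4,949.04 per year
Combined annual = $8,842.32
Monthly escrow = $8,842.32 / 12 = $736.86

$736.86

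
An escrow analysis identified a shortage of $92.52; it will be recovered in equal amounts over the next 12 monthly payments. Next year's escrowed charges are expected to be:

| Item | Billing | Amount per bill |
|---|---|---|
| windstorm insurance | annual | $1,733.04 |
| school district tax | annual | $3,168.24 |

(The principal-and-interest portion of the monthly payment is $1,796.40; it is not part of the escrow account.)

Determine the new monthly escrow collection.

Windstorm insurance = $1,733.04 annually
School district tax = $3,168.24 annually
Yearly total = $4,901.28
Base monthly escrow = $4,901.28 ÷ 12 = $408.44
Shortage spread = $92.52 / 12 = $7.71/mo
New monthly escrow = $408.44 + $7.71 = $416.15

$416.15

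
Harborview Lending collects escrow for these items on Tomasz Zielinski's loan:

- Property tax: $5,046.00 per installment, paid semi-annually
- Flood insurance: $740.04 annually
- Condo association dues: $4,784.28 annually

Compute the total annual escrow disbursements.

$15,616.32

Property tax = $5,046.00 × 2 = $10,092.00 annually
Flood insurance = $740.04 annually
Condo association dues = $4,784.28 annually
Total per year = $10,092.00 + $740.04 + $4,784.28 = $15,616.32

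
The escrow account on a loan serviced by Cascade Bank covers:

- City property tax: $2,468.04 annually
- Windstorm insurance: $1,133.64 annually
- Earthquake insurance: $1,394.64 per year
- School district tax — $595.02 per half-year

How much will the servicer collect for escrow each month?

$515.53

City property tax: $2,468.04/yr
Windstorm insurance: $1,133.64/yr
Earthquake insurance: $1,394.64/yr
School district tax: $595.02 × 2 = $1,190.04/yr
Annual escrow total = $6,186.36
Base monthly escrow = $6,186.36 ÷ 12 = $515.53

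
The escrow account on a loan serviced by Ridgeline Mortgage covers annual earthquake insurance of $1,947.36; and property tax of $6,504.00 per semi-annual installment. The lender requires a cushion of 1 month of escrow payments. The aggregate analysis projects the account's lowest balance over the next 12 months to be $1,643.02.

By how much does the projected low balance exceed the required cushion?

Earthquake insurance — $1,947.36 per year
Property tax — $6,504.00 × 2 = $13,008.00 per year
Total annual escrow = $1,947.36 + $13,008.00 = $14,955.36
Monthly escrow = $14,955.36 / 12 = $1,246.28
Required cushion = 1 × $1,246.28 = $1,246.28
Excess over cushion: $1,643.02 − $1,246.28 = $396.74

$396.74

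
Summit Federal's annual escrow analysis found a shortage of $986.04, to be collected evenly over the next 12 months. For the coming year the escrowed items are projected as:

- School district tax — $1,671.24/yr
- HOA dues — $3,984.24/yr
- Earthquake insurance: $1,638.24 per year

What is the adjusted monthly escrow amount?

School district tax — $1,671.24/yr
HOA dues — $3,984.24/yr
Earthquake insurance — $1,638.24/yr
Combined annual = $7,293.72
Monthly = $7,293.72 ÷ 12 = $607.81
Shortage spread = $986.04 / 12 = $82.17/mo
New monthly escrow = $607.81 + $82.17 = $689.98

$689.98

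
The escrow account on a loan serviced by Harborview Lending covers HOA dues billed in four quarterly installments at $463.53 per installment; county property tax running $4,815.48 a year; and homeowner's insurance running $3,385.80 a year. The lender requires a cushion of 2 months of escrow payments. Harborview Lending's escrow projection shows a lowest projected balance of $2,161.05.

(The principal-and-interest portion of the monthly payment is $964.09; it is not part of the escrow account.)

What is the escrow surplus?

$485.15

HOA dues = $463.53 × 4 = $1,854.12/yr
County property tax = $4,815.48/yr
Homeowner's insurance = $3,385.80/yr
Yearly total = $1,854.12 + $4,815.48 + $3,385.80 = $10,055.40
Base monthly escrow = $10,055.40 ÷ 12 = $837.95
Required cushion = 2 × $837.95 = $1,675.90
Excess over cushion: $2,161.05 − $1,675.90 = $485.15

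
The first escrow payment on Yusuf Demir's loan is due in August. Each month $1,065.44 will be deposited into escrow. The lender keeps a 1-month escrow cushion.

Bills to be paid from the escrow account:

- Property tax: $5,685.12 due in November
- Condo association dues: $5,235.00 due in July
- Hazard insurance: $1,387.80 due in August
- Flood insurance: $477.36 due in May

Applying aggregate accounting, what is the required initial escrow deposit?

Cushion = 1 × $1,065.44 = $1,065.44
Trial balance (start $0, +$1,065.44 each month, − disbursements):
  Aug: +$1,065.44 − $1,387.80 → -$322.36
  Sep: +$1,065.44 → $743.08
  Oct: +$1,065.44 → $1,808.52
  Nov: +$1,065.44 − $5,685.12 → -$2,811.16
  Dec: +$1,065.44 → -$1,745.72
  Jan: +$1,065.44 → -$680.28
  Feb: +$1,065.44 → $385.16
  Mar: +$1,065.44 → $1,450.60
  Apr: +$1,065.44 → $2,516.04
  May: +$1,065.44 − $477.36 → $3,104.12
  Jun: +$1,065.44 → $4,169.56
  Jul: +$1,065.44 − $5,235.00 → $0.00
Lowest trial balance = -$2,811.16 (Nov)
Initial deposit = cushion − low point = $1,065.44 − (-$2,811.16) = $3,876.60

$3,876.60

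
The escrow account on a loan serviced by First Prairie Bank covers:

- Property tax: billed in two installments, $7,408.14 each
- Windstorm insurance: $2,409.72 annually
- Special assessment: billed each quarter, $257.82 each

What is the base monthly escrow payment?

$1,521.44

Property tax: $7,408.14 × 2 = $14,816.28 annually
Windstorm insurance: $2,409.72 annually
Special assessment: $257.82 × 4 = $1,031.28 annually
Total annual escrow = $14,816.28 + $2,409.72 + $1,031.28 = $18,257.28
Per month = $18,257.28 ÷ 12 = $1,521.44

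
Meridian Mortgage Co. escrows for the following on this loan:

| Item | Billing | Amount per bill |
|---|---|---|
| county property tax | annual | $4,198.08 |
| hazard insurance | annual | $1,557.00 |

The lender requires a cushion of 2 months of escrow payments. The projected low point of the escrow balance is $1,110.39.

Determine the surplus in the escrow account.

County property tax — $4,198.08/yr
Hazard insurance — $1,557.00/yr
Total per year = $4,198.08 + $1,557.00 = $5,755.08
Per month = $5,755.08 ÷ 12 = $479.59
Cushion = 2 × $479.59 = $959.18
Excess over cushion: $1,110.39 − $959.18 = $151.21

$151.21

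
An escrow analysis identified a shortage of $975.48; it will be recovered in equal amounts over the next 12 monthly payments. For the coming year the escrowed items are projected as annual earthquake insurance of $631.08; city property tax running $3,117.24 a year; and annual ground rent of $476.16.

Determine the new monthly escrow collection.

$433.33

Earthquake insurance — $631.08 annually
City property tax — $3,117.24 annually
Ground rent — $476.16 annually
Total per year = $631.08 + $3,117.24 + $476.16 = $4,224.48
Monthly = $4,224.48 ÷ 12 = $352.04
Shortage per month = $975.48 ÷ 12 = $81.29
New monthly escrow = $352.04 + $81.29 = $433.33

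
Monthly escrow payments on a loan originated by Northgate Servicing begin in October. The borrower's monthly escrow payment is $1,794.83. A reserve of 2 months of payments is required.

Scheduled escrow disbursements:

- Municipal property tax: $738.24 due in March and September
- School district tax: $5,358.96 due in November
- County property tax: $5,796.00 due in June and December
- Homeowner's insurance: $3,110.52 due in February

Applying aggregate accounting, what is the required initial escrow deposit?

$9,360.13

Cushion = 2 × $1,794.83 = $3,589.66
Trial balance (start $0, +$1,794.83 each month, − disbursements):
  Oct: +$1,794.83 → $1,794.83
  Nov: +$1,794.83 − $5,358.96 → -$1,769.30
  Dec: +$1,794.83 − $5,796.00 → -$5,770.47
  Jan: +$1,794.83 → -$3,975.64
  Feb: +$1,794.83 − $3,110.52 → -$5,291.33
  Mar: +$1,794.83 − $738.24 → -$4,234.74
  Apr: +$1,794.83 → -$2,439.91
  May: +$1,794.83 → -$645.08
  Jun: +$1,794.83 − $5,796.00 → -$4,646.25
  Jul: +$1,794.83 → -$2,851.42
  Aug: +$1,794.83 → -$1,056.59
  Sep: +$1,794.83 − $738.24 → $0.00
Lowest trial balance = -$5,770.47 (Dec)
Initial deposit = cushion − low point = $3,589.66 − (-$5,770.47) = $9,360.13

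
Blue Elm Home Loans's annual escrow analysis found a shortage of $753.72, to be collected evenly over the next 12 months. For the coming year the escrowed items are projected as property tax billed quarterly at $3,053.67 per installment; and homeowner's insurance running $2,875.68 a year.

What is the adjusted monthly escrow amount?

Property tax: $3,053.67 × 4 = $12,214.68 per year
Homeowner's insurance: $2,875.68 per year
Annual escrow total = $12,214.68 + $2,875.68 = $15,090.36
Per month = $15,090.36 / 12 = $1,257.53
Shortage spread = $753.72 / 12 = $62.81/mo
Adjusted monthly = $1,257.53 + $62.81 = $1,320.34

$1,320.34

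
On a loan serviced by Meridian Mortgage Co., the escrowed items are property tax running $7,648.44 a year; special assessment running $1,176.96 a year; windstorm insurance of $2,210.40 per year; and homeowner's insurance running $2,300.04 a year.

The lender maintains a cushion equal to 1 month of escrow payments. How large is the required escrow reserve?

Property tax = $7,648.44 per year
Special assessment = $1,176.96 per year
Windstorm insurance = $2,210.40 per year
Homeowner's insurance = $2,300.04 per year
Combined annual = $7,648.44 + $1,176.96 + $2,210.40 + $2,300.04 = $13,335.84
Monthly escrow = $13,335.84 ÷ 12 = $1,111.32
Reserve = 1 × $1,111.32 = $1,111.32

$1,111.32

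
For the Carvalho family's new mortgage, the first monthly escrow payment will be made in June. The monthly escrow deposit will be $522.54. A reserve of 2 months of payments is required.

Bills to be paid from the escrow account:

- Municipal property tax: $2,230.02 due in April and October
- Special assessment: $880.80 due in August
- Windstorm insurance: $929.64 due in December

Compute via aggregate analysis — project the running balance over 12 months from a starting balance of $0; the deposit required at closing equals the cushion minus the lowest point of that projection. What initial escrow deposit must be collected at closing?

$1,567.62

Cushion = 2 × $522.54 = $1,045.08
Trial balance (start $0, +$522.54 each month, − disbursements):
  Jun: +$522.54 → $522.54
  Jul: +$522.54 → $1,045.08
  Aug: +$522.54 − $880.80 → $686.82
  Sep: +$522.54 → $1,209.36
  Oct: +$522.54 − $2,230.02 → -$498.12
  Nov: +$522.54 → $24.42
  Dec: +$522.54 − $929.64 → -$382.68
  Jan: +$522.54 → $139.86
  Feb: +$522.54 → $662.40
  Mar: +$522.54 → $1,184.94
  Apr: +$522.54 − $2,230.02 → -$522.54
  May: +$522.54 → $0.00
Lowest trial balance = -$522.54 (Apr)
Initial deposit = cushion − low point = $1,045.08 − (-$522.54) = $1,567.62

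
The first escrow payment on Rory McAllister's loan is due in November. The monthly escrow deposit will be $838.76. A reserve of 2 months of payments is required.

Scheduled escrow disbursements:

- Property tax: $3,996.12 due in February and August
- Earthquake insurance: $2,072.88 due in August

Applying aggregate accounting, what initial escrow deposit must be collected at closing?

$3,355.04

Cushion = 2 × $838.76 = $1,677.52
Trial balance (start $0, +$838.76 each month, − disbursements):
  Nov: +$838.76 → $838.76
  Dec: +$838.76 → $1,677.52
  Jan: +$838.76 → $2,516.28
  Feb: +$838.76 − $3,996.12 → -$641.08
  Mar: +$838.76 → $197.68
  Apr: +$838.76 → $1,036.44
  May: +$838.76 → $1,875.20
  Jun: +$838.76 → $2,713.96
  Jul: +$838.76 → $3,552.72
  Aug: +$838.76 − $6,069.00 → -$1,677.52
  Sep: +$838.76 → -$838.76
  Oct: +$838.76 → $0.00
Lowest trial balance = -$1,677.52 (Aug)
Initial deposit = cushion − low point = $1,677.52 − (-$1,677.52) = $3,355.04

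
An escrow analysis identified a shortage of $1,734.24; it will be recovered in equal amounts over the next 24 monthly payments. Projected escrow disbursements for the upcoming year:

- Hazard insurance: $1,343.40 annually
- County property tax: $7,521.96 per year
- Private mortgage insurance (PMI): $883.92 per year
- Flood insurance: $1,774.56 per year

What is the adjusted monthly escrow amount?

Hazard insurance — $1,343.40 annually
County property tax — $7,521.96 annually
Private mortgage insurance (PMI) — $883.92 annually
Flood insurance — $1,774.56 annually
Total annual escrow = $11,523.84
Monthly escrow = $11,523.84 / 12 = $960.32
Shortage spread = $1,734.24 ÷ 24 = $72.26/mo
New monthly escrow = $960.32 + $72.26 = $1,032.58

$1,032.58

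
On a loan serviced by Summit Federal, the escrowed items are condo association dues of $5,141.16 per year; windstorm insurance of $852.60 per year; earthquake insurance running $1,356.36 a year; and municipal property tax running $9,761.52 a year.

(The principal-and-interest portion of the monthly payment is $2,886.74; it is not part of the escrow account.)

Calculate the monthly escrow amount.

$1,425.97

Condo association dues = $5,141.16 per year
Windstorm insurance = $852.60 per year
Earthquake insurance = $1,356.36 per year
Municipal property tax = $9,761.52 per year
Total annual escrow = $5,141.16 + $852.60 + $1,356.36 + $9,761.52 = $17,111.64
Per month = $17,111.64 / 12 = $1,425.97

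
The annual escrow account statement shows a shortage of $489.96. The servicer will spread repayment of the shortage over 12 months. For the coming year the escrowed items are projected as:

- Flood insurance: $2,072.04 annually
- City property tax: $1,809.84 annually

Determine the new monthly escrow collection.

Flood insurance = $2,072.04/yr
City property tax = $1,809.84/yr
Total per year = $3,881.88
Monthly = $3,881.88 ÷ 12 = $323.49
Shortage spread = $489.96 / 12 = $40.83/mo
New monthly escrow = $323.49 + $40.83 = $364.32

$364.32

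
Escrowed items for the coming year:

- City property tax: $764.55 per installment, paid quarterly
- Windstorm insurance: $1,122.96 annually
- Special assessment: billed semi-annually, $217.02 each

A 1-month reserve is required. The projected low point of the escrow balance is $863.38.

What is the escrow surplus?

$478.78

City property tax = $764.55 × 4 = $3,058.20
Windstorm insurance = $1,122.96
Special assessment = $217.02 × 2 = $434.04
Combined annual = $3,058.20 + $1,122.96 + $434.04 = $4,615.20
Base monthly escrow = $4,615.20 ÷ 12 = $384.60
Required cushion = 1 × $384.60 = $384.60
Excess over cushion: $863.38 − $384.60 = $478.78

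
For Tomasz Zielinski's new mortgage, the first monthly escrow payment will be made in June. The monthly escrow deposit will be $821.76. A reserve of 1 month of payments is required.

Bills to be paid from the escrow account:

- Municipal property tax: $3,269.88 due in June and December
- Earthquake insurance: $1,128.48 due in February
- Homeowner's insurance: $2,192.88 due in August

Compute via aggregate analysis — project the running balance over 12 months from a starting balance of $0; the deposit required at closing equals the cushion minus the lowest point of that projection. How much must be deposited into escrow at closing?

Cushion = 1 × $821.76 = $821.76
Trial balance (start $0, +$821.76 each month, − disbursements):
  Jun: +$821.76 − $3,269.88 → -$2,448.12
  Jul: +$821.76 → -$1,626.36
  Aug: +$821.76 − $2,192.88 → -$2,997.48
  Sep: +$821.76 → -$2,175.72
  Oct: +$821.76 → -$1,353.96
  Nov: +$821.76 → -$532.20
  Dec: +$821.76 − $3,269.88 → -$2,980.32
  Jan: +$821.76 → -$2,158.56
  Feb: +$821.76 − $1,128.48 → -$2,465.28
  Mar: +$821.76 → -$1,643.52
  Apr: +$821.76 → -$821.76
  May: +$821.76 → $0.00
Lowest trial balance = -$2,997.48 (Aug)
Initial deposit = cushion − low point = $821.76 − (-$2,997.48) = $3,819.24

$3,819.24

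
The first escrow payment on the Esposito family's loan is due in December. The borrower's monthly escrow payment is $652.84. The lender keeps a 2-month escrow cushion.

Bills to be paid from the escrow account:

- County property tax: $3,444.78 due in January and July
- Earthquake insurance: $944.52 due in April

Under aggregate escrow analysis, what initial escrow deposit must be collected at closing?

Cushion = 2 × $652.84 = $1,305.68
Trial balance (start $0, +$652.84 each month, − disbursements):
  Dec: +$652.84 → $652.84
  Jan: +$652.84 − $3,444.78 → -$2,139.10
  Feb: +$652.84 → -$1,486.26
  Mar: +$652.84 → -$833.42
  Apr: +$652.84 − $944.52 → -$1,125.10
  May: +$652.84 → -$472.26
  Jun: +$652.84 → $180.58
  Jul: +$652.84 − $3,444.78 → -$2,611.36
  Aug: +$652.84 → -$1,958.52
  Sep: +$652.84 → -$1,305.68
  Oct: +$652.84 → -$652.84
  Nov: +$652.84 → $0.00
Lowest trial balance = -$2,611.36 (Jul)
Initial deposit = cushion − low point = $1,305.68 − (-$2,611.36) = $3,917.04

$3,917.04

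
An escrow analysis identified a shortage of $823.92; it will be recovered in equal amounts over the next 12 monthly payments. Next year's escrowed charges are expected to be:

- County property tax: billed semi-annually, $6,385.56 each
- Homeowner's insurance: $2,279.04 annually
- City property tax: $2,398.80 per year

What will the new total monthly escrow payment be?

$1,522.74

County property tax: $6,385.56 × 2 = $12,771.12 per year
Homeowner's insurance: $2,279.04 per year
City property tax: $2,398.80 per year
Total annual escrow = $12,771.12 + $2,279.04 + $2,398.80 = $17,448.96
Monthly = $17,448.96 / 12 = $1,454.08
Shortage per month = $823.92 ÷ 12 = $68.66
Adjusted monthly = $1,454.08 + $68.66 = $1,522.74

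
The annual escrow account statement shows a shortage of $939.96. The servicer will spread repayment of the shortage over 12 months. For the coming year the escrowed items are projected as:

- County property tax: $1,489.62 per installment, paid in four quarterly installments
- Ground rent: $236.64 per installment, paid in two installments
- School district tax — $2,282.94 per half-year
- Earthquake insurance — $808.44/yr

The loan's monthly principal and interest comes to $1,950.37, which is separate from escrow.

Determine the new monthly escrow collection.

County property tax: $1,489.62 × 4 = $5,958.48
Ground rent: $236.64 × 2 = $473.28
School district tax: $2,282.94 × 2 = $4,565.88
Earthquake insurance: $808.44
Total annual escrow = $5,958.48 + $473.28 + $4,565.88 + $808.44 = $11,806.08
Per month = $11,806.08 ÷ 12 = $983.84
Shortage per month = $939.96 / 12 = $78.33
New monthly escrow = $983.84 + $78.33 = $1,062.17

$1,062.17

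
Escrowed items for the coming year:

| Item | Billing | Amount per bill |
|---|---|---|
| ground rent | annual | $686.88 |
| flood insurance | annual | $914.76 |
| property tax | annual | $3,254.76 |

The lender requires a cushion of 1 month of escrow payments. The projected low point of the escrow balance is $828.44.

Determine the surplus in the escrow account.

Ground rent = $686.88 annually
Flood insurance = $914.76 annually
Property tax = $3,254.76 annually
Annual escrow total = $4,856.40
Monthly escrow = $4,856.40 ÷ 12 = $404.70
Required cushion = 1 × $404.70 = $404.70
Excess over cushion: $828.44 − $404.70 = $423.74

$423.74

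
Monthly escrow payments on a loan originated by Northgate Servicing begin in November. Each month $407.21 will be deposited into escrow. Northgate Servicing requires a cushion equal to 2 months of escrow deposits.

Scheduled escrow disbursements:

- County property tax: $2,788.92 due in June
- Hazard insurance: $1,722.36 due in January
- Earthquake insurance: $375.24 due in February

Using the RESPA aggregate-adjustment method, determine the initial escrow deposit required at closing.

$2,443.26

Cushion = 2 × $407.21 = $814.42
Trial balance (start $0, +$407.21 each month, − disbursements):
  Nov: +$407.21 → $407.21
  Dec: +$407.21 → $814.42
  Jan: +$407.21 − $1,722.36 → -$500.73
  Feb: +$407.21 − $375.24 → -$468.76
  Mar: +$407.21 → -$61.55
  Apr: +$407.21 → $345.66
  May: +$407.21 → $752.87
  Jun: +$407.21 − $2,788.92 → -$1,628.84
  Jul: +$407.21 → -$1,221.63
  Aug: +$407.21 → -$814.42
  Sep: +$407.21 → -$407.21
  Oct: +$407.21 → $0.00
Lowest trial balance = -$1,628.84 (Jun)
Initial deposit = cushion − low point = $814.42 − (-$1,628.84) = $2,443.26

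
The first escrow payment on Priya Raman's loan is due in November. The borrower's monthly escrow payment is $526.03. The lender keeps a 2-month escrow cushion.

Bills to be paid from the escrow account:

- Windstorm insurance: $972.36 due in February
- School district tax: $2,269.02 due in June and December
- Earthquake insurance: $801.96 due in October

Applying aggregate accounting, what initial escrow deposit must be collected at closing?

Cushion = 2 × $526.03 = $1,052.06
Trial balance (start $0, +$526.03 each month, − disbursements):
  Nov: +$526.03 → $526.03
  Dec: +$526.03 − $2,269.02 → -$1,216.96
  Jan: +$526.03 → -$690.93
  Feb: +$526.03 − $972.36 → -$1,137.26
  Mar: +$526.03 → -$611.23
  Apr: +$526.03 → -$85.20
  May: +$526.03 → $440.83
  Jun: +$526.03 − $2,269.02 → -$1,302.16
  Jul: +$526.03 → -$776.13
  Aug: +$526.03 → -$250.10
  Sep: +$526.03 → $275.93
  Oct: +$526.03 − $801.96 → $0.00
Lowest trial balance = -$1,302.16 (Jun)
Initial deposit = cushion − low point = $1,052.06 − (-$1,302.16) = $2,354.22

$2,354.22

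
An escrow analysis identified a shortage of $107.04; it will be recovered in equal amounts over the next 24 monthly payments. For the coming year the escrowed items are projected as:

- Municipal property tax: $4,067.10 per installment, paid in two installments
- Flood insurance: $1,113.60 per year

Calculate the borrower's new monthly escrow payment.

Municipal property tax = $4,067.10 × 2 = $8,134.20 per year
Flood insurance = $1,113.60 per year
Total annual escrow = $9,247.80
Monthly escrow = $9,247.80 / 12 = $770.65
Monthly shortage recovery: $107.04 ÷ 24 = $4.46
Adjusted monthly = $770.65 + $4.46 = $775.11

$775.11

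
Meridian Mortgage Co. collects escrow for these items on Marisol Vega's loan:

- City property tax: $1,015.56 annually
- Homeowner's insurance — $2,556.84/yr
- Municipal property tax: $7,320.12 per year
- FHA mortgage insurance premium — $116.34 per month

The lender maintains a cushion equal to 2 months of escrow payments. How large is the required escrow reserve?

City property tax — $1,015.56 annually
Homeowner's insurance — $2,556.84 annually
Municipal property tax — $7,320.12 annually
FHA mortgage insurance premium — $116.34 × 12 = $1,396.08 annually
Annual escrow total = $1,015.56 + $2,556.84 + $7,320.12 + $1,396.08 = $12,288.60
Monthly escrow = $12,288.60 / 12 = $1,024.05
Reserve = 2 × $1,024.05 = $2,048.10

$2,048.10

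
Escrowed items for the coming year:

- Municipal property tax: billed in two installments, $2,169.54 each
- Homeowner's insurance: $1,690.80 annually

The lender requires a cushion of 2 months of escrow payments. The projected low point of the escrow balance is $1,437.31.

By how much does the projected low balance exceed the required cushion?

$432.33

Municipal property tax = $2,169.54 × 2 = $4,339.08 per year
Homeowner's insurance = $1,690.80 per year
Total annual escrow = $6,029.88
Monthly escrow = $6,029.88 / 12 = $502.49
Required cushion = 2 × $502.49 = $1,004.98
Surplus = $1,437.31 − $1,004.98 = $432.33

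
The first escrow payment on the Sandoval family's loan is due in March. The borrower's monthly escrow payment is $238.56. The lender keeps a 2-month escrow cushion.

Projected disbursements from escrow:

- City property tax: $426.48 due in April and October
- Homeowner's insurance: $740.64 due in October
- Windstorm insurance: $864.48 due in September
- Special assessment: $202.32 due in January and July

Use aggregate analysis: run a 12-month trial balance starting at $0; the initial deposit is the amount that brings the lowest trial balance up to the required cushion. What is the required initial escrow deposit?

Cushion = 2 × $238.56 = $477.12
Trial balance (start $0, +$238.56 each month, − disbursements):
  Mar: +$238.56 → $238.56
  Apr: +$238.56 − $426.48 → $50.64
  May: +$238.56 → $289.20
  Jun: +$238.56 → $527.76
  Jul: +$238.56 − $202.32 → $564.00
  Aug: +$238.56 → $802.56
  Sep: +$238.56 − $864.48 → $176.64
  Oct: +$238.56 − $1,167.12 → -$751.92
  Nov: +$238.56 → -$513.36
  Dec: +$238.56 → -$274.80
  Jan: +$238.56 − $202.32 → -$238.56
  Feb: +$238.56 → $0.00
Lowest trial balance = -$751.92 (Oct)
Initial deposit = cushion − low point = $477.12 − (-$751.92) = $1,229.04

$1,229.04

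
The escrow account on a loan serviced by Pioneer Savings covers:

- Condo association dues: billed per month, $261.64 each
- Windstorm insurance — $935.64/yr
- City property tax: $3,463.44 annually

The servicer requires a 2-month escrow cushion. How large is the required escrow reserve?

$1,256.46

Condo association dues: $261.64 × 12 = $3,139.68/yr
Windstorm insurance: $935.64/yr
City property tax: $3,463.44/yr
Annual escrow total = $3,139.68 + $935.64 + $3,463.44 = $7,538.76
Per month = $7,538.76 ÷ 12 = $628.23
Cushion = 2 × $628.23 = $1,256.46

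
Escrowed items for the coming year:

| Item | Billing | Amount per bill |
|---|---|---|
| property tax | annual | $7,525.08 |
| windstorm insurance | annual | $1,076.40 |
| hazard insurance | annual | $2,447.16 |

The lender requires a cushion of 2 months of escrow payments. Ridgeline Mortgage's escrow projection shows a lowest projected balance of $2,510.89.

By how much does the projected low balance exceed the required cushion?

Property tax — $7,525.08/yr
Windstorm insurance — $1,076.40/yr
Hazard insurance — $2,447.16/yr
Annual escrow total = $11,048.64
Monthly escrow = $11,048.64 ÷ 12 = $920.72
Cushion = 2 × $920.72 = $1,841.44
Excess over cushion: $2,510.89 − $1,841.44 = $669.45

$669.45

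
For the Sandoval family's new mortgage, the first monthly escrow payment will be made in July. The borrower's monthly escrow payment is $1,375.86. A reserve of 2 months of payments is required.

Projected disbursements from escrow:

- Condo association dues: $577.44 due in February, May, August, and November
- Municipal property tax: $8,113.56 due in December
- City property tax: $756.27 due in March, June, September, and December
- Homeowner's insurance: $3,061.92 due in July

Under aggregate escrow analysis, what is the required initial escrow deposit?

$8,339.46

Cushion = 2 × $1,375.86 = $2,751.72
Trial balance (start $0, +$1,375.86 each month, − disbursements):
  Jul: +$1,375.86 − $3,061.92 → -$1,686.06
  Aug: +$1,375.86 − $577.44 → -$887.64
  Sep: +$1,375.86 − $756.27 → -$268.05
  Oct: +$1,375.86 → $1,107.81
  Nov: +$1,375.86 − $577.44 → $1,906.23
  Dec: +$1,375.86 − $8,869.83 → -$5,587.74
  Jan: +$1,375.86 → -$4,211.88
  Feb: +$1,375.86 − $577.44 → -$3,413.46
  Mar: +$1,375.86 − $756.27 → -$2,793.87
  Apr: +$1,375.86 → -$1,418.01
  May: +$1,375.86 − $577.44 → -$619.59
  Jun: +$1,375.86 − $756.27 → $0.00
Lowest trial balance = -$5,587.74 (Dec)
Initial deposit = cushion − low point = $2,751.72 − (-$5,587.74) = $8,339.46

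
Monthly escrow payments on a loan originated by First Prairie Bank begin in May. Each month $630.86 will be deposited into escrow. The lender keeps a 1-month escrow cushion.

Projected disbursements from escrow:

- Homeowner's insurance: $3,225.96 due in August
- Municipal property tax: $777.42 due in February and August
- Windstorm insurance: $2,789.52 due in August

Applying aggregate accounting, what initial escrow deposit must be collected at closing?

$4,900.32

Cushion = 1 × $630.86 = $630.86
Trial balance (start $0, +$630.86 each month, − disbursements):
  May: +$630.86 → $630.86
  Jun: +$630.86 → $1,261.72
  Jul: +$630.86 → $1,892.58
  Aug: +$630.86 − $6,792.90 → -$4,269.46
  Sep: +$630.86 → -$3,638.60
  Oct: +$630.86 → -$3,007.74
  Nov: +$630.86 → -$2,376.88
  Dec: +$630.86 → -$1,746.02
  Jan: +$630.86 → -$1,115.16
  Feb: +$630.86 − $777.42 → -$1,261.72
  Mar: +$630.86 → -$630.86
  Apr: +$630.86 → $0.00
Lowest trial balance = -$4,269.46 (Aug)
Initial deposit = cushion − low point = $630.86 − (-$4,269.46) = $4,900.32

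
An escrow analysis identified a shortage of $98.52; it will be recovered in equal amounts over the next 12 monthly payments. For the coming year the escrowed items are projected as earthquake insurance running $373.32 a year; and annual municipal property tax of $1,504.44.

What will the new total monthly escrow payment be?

Earthquake insurance — $373.32
Municipal property tax — $1,504.44
Annual escrow total = $1,877.76
Base monthly escrow = $1,877.76 / 12 = $156.48
Shortage per month = $98.52 ÷ 12 = $8.21
Adjusted monthly = $156.48 + $8.21 = $164.69

$164.69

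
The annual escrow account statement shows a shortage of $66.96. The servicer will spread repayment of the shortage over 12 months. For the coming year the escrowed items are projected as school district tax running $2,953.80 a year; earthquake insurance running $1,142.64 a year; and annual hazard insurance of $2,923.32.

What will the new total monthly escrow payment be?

School district tax = $2,953.80 per year
Earthquake insurance = $1,142.64 per year
Hazard insurance = $2,923.32 per year
Yearly total = $7,019.76
Monthly escrow = $7,019.76 / 12 = $584.98
Shortage spread = $66.96 ÷ 12 = $5.58/mo
New monthly escrow = $584.98 + $5.58 = $590.56

$590.56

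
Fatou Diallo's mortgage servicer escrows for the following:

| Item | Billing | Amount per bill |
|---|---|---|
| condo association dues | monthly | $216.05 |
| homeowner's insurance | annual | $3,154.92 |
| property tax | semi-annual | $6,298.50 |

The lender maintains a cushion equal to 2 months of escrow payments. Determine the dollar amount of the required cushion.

$3,057.42

Condo association dues: $216.05 × 12 = $2,592.60
Homeowner's insurance: $3,154.92
Property tax: $6,298.50 × 2 = $12,597.00
Annual escrow total = $2,592.60 + $3,154.92 + $12,597.00 = $18,344.52
Per month = $18,344.52 ÷ 12 = $1,528.71
Reserve = 2 × $1,528.71 = $3,057.42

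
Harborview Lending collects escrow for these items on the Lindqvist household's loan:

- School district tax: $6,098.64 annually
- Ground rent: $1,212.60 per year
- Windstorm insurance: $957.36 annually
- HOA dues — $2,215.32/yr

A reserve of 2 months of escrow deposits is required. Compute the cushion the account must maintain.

School district tax: $6,098.64/yr
Ground rent: $1,212.60/yr
Windstorm insurance: $957.36/yr
HOA dues: $2,215.32/yr
Total annual escrow = $6,098.64 + $1,212.60 + $957.36 + $2,215.32 = $10,483.92
Base monthly escrow = $10,483.92 / 12 = $873.66
Cushion = 2 × $873.66 = $1,747.32

$1,747.32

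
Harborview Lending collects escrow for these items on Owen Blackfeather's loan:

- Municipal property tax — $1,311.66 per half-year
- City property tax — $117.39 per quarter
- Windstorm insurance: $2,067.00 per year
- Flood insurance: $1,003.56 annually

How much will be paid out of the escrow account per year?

$6,163.44

Municipal property tax = $1,311.66 × 2 = $2,623.32/yr
City property tax = $117.39 × 4 = $469.56/yr
Windstorm insurance = $2,067.00/yr
Flood insurance = $1,003.56/yr
Annual escrow total = $6,163.44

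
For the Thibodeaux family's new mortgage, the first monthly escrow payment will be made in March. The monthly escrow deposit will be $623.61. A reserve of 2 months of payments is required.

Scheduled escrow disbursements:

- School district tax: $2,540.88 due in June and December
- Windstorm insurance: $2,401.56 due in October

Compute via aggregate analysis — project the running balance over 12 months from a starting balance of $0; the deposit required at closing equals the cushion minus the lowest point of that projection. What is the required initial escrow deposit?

Cushion = 2 × $623.61 = $1,247.22
Trial balance (start $0, +$623.61 each month, − disbursements):
  Mar: +$623.61 → $623.61
  Apr: +$623.61 → $1,247.22
  May: +$623.61 → $1,870.83
  Jun: +$623.61 − $2,540.88 → -$46.44
  Jul: +$623.61 → $577.17
  Aug: +$623.61 → $1,200.78
  Sep: +$623.61 → $1,824.39
  Oct: +$623.61 − $2,401.56 → $46.44
  Nov: +$623.61 → $670.05
  Dec: +$623.61 − $2,540.88 → -$1,247.22
  Jan: +$623.61 → -$623.61
  Feb: +$623.61 → $0.00
Lowest trial balance = -$1,247.22 (Dec)
Initial deposit = cushion − low point = $1,247.22 − (-$1,247.22) = $2,494.44

$2,494.44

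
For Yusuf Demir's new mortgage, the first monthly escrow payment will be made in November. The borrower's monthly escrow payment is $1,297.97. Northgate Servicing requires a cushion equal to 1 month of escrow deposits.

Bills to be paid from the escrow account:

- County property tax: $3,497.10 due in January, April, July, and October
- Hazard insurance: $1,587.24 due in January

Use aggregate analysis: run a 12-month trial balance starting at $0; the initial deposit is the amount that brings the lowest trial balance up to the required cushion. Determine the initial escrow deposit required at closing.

Cushion = 1 × $1,297.97 = $1,297.97
Trial balance (start $0, +$1,297.97 each month, − disbursements):
  Nov: +$1,297.97 → $1,297.97
  Dec: +$1,297.97 → $2,595.94
  Jan: +$1,297.97 − $5,084.34 → -$1,190.43
  Feb: +$1,297.97 → $107.54
  Mar: +$1,297.97 → $1,405.51
  Apr: +$1,297.97 − $3,497.10 → -$793.62
  May: +$1,297.97 → $504.35
  Jun: +$1,297.97 → $1,802.32
  Jul: +$1,297.97 − $3,497.10 → -$396.81
  Aug: +$1,297.97 → $901.16
  Sep: +$1,297.97 → $2,199.13
  Oct: +$1,297.97 − $3,497.10 → $0.00
Lowest trial balance = -$1,190.43 (Jan)
Initial deposit = cushion − low point = $1,297.97 − (-$1,190.43) = $2,488.40

$2,488.40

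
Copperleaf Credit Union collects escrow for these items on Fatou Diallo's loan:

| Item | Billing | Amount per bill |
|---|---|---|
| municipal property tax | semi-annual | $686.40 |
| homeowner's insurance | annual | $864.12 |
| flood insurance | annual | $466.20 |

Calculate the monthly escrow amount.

Municipal property tax = $686.40 × 2 = $1,372.80 annually
Homeowner's insurance = $864.12 annually
Flood insurance = $466.20 annually
Combined annual = $1,372.80 + $864.12 + $466.20 = $2,703.12
Monthly escrow = $2,703.12 ÷ 12 = $225.26

$225.26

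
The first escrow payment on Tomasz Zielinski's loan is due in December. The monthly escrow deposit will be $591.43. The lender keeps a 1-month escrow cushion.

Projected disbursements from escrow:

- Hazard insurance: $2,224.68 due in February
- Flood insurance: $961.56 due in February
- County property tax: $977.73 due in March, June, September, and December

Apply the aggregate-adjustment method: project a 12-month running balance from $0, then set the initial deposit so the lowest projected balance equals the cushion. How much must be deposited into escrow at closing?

$3,367.41

Cushion = 1 × $591.43 = $591.43
Trial balance (start $0, +$591.43 each month, − disbursements):
  Dec: +$591.43 − $977.73 → -$386.30
  Jan: +$591.43 → $205.13
  Feb: +$591.43 − $3,186.24 → -$2,389.68
  Mar: +$591.43 − $977.73 → -$2,775.98
  Apr: +$591.43 → -$2,184.55
  May: +$591.43 → -$1,593.12
  Jun: +$591.43 − $977.73 → -$1,979.42
  Jul: +$591.43 → -$1,387.99
  Aug: +$591.43 → -$796.56
  Sep: +$591.43 − $977.73 → -$1,182.86
  Oct: +$591.43 → -$591.43
  Nov: +$591.43 → $0.00
Lowest trial balance = -$2,775.98 (Mar)
Initial deposit = cushion − low point = $591.43 − (-$2,775.98) = $3,367.41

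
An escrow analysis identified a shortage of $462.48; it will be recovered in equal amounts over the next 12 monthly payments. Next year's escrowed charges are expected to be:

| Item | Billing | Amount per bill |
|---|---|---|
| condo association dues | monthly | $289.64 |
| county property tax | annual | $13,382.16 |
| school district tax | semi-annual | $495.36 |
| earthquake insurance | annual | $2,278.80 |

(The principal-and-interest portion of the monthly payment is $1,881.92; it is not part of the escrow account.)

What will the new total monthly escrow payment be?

Condo association dues = $289.64 × 12 = $3,475.68 per year
County property tax = $13,382.16 per year
School district tax = $495.36 × 2 = $990.72 per year
Earthquake insurance = $2,278.80 per year
Annual escrow total = $3,475.68 + $13,382.16 + $990.72 + $2,278.80 = $20,127.36
Monthly = $20,127.36 ÷ 12 = $1,677.28
Monthly shortage recovery: $462.48 ÷ 12 = $38.54
Adjusted monthly = $1,677.28 + $38.54 = $1,715.82

$1,715.82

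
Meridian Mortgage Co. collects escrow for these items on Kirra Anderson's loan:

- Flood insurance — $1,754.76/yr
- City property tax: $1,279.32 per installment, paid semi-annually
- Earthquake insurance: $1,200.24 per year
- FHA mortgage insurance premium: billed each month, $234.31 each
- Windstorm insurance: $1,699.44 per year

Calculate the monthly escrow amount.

Flood insurance — $1,754.76 annually
City property tax — $1,279.32 × 2 = $2,558.64 annually
Earthquake insurance — $1,200.24 annually
FHA mortgage insurance premium — $234.31 × 12 = $2,811.72 annually
Windstorm insurance — $1,699.44 annually
Annual escrow total = $10,024.80
Monthly = $10,024.80 ÷ 12 = $835.40

$835.40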